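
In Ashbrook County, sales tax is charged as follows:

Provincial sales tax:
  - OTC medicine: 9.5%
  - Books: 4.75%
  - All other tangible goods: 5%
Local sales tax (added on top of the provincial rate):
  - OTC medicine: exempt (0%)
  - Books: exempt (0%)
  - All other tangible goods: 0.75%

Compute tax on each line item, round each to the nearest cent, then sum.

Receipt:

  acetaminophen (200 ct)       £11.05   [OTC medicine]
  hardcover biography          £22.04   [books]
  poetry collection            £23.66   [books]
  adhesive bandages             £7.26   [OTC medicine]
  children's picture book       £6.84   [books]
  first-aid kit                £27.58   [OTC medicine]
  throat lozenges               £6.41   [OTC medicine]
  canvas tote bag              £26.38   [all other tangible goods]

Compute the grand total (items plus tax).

Acetaminophen (200 ct) £11.05: OTC medicine → 9.5% + 0% local = 9.5% → £1.05
Hardcover biography £22.04: books → 4.75% + 0% local = 4.75% → £1.05
Poetry collection £23.66: books → 4.75% + 0% local = 4.75% → £1.12
Adhesive bandages £7.26: OTC medicine → 9.5% + 0% local = 9.5% → £0.69
Children's picture book £6.84: books → 4.75% + 0% local = 4.75% → £0.32
First-aid kit £27.58: OTC medicine → 9.5% + 0% local = 9.5% → £2.62
Throat lozenges £6.41: OTC medicine → 9.5% + 0% local = 9.5% → £0.61
Canvas tote bag £26.38: all other tangible goods → 5% + 0.75% local = 5.75% → £1.52
Subtotal = £131.22; tax = £8.98; total due = £140.20

£140.20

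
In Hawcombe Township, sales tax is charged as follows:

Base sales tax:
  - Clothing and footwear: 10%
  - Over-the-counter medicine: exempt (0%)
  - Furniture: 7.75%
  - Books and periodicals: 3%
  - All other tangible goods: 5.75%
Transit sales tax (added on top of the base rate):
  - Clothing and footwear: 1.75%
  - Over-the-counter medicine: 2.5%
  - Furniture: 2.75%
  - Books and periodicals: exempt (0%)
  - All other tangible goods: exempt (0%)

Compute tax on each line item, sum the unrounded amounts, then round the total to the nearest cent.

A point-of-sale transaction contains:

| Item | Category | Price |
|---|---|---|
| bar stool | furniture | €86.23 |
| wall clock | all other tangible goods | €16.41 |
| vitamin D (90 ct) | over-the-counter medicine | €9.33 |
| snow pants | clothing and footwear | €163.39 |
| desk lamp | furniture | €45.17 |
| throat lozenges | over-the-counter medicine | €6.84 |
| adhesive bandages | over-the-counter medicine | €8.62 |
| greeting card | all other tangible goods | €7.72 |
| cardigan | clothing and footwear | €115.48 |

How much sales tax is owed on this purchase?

€48.57

Bar stool €86.23: furniture → 7.75% + 2.75% transit = 10.5% → €9.05415
Wall clock €16.41: all other tangible goods → 5.75% + 0% transit = 5.75% → €0.943575
Vitamin D (90 ct) €9.33: over-the-counter medicine → 0% + 2.5% transit = 2.5% → €0.23325
Snow pants €163.39: clothing and footwear → 10% + 1.75% transit = 11.75% → €19.198325
Desk lamp €45.17: furniture → 7.75% + 2.75% transit = 10.5% → €4.74285
Throat lozenges €6.84: over-the-counter medicine → 0% + 2.5% transit = 2.5% → €0.171
Adhesive bandages €8.62: over-the-counter medicine → 0% + 2.5% transit = 2.5% → €0.2155
Greeting card €7.72: all other tangible goods → 5.75% + 0% transit = 5.75% → €0.4439
Cardigan €115.48: clothing and footwear → 10% + 1.75% transit = 11.75% → €13.5689
Unrounded tax sum = €48.57145 → €48.57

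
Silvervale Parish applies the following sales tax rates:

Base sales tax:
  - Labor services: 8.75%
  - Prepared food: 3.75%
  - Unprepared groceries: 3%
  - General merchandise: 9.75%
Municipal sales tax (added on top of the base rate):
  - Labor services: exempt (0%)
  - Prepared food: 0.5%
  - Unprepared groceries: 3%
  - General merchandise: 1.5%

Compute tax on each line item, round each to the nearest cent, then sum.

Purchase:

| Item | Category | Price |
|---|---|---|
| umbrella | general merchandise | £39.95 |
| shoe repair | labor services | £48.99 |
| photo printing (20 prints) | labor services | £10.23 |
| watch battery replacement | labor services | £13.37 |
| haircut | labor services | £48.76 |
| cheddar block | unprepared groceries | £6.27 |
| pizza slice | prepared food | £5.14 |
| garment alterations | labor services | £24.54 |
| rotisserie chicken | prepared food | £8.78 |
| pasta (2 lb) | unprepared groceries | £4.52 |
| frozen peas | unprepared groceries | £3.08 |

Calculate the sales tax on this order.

£18.69

Umbrella £39.95: general merchandise → 9.75% + 1.5% municipal = 11.25% → £4.49
Shoe repair £48.99: labor services → 8.75% + 0% municipal = 8.75% → £4.29
Photo printing (20 prints) £10.23: labor services → 8.75% + 0% municipal = 8.75% → £0.90
Watch battery replacement £13.37: labor services → 8.75% + 0% municipal = 8.75% → £1.17
Haircut £48.76: labor services → 8.75% + 0% municipal = 8.75% → £4.27
Cheddar block £6.27: unprepared groceries → 3% + 3% municipal = 6% → £0.38
Pizza slice £5.14: prepared food → 3.75% + 0.5% municipal = 4.25% → £0.22
Garment alterations £24.54: labor services → 8.75% + 0% municipal = 8.75% → £2.15
Rotisserie chicken £8.78: prepared food → 3.75% + 0.5% municipal = 4.25% → £0.37
Pasta (2 lb) £4.52: unprepared groceries → 3% + 3% municipal = 6% → £0.27
Frozen peas £3.08: unprepared groceries → 3% + 3% municipal = 6% → £0.18
Total tax = £4.49 + £4.29 + £0.90 + £1.17 + £4.27 + £0.38 + £0.22 + £2.15 + £0.37 + £0.27 + £0.18 = £18.69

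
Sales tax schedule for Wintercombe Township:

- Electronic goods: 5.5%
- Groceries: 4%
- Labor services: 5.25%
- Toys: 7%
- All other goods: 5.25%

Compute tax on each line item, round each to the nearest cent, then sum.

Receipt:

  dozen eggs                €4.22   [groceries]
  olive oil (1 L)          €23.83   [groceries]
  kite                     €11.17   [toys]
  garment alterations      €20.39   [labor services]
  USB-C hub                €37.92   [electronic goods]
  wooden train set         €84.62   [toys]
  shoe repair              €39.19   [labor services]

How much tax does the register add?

Dozen eggs €4.22: groceries → 4% → €0.17
Olive oil (1 L) €23.83: groceries → 4% → €0.95
Kite €11.17: toys → 7% → €0.78
Garment alterations €20.39: labor services → 5.25% → €1.07
USB-C hub €37.92: electronic goods → 5.5% → €2.09
Wooden train set €84.62: toys → 7% → €5.92
Shoe repair €39.19: labor services → 5.25% → €2.06
Total tax = €0.17 + €0.95 + €0.78 + €1.07 + €2.09 + €5.92 + €2.06 = €13.04

€13.04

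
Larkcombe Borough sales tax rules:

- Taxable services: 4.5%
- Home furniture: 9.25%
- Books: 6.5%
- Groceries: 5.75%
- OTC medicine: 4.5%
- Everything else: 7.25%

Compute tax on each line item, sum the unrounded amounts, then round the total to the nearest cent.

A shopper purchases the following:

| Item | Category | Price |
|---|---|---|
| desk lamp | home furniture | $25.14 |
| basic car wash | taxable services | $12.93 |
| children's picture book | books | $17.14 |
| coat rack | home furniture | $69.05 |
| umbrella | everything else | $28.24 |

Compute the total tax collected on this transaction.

Desk lamp $25.14: home furniture → 9.25% → $2.32545
Basic car wash $12.93: taxable services → 4.5% → $0.58185
Children's picture book $17.14: books → 6.5% → $1.1141
Coat rack $69.05: home furniture → 9.25% → $6.387125
Umbrella $28.24: everything else → 7.25% → $2.0474
Unrounded tax sum = $12.455925 → $12.46

$12.46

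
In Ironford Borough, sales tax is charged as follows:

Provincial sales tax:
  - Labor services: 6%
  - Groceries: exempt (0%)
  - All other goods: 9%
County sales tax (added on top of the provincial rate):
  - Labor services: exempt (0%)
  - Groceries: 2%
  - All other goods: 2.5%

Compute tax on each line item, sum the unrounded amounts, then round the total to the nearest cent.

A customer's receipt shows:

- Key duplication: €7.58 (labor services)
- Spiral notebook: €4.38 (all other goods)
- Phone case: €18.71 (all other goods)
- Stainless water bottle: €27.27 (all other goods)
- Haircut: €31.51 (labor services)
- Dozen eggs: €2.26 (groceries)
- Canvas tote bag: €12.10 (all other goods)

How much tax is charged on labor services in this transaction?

€2.35

Key duplication €7.58: labor services → 6% + 0% county = 6% → €0.4548
Haircut €31.51: labor services → 6% + 0% county = 6% → €1.8906
Tax on labor services: unrounded sum = €2.3454 → €2.35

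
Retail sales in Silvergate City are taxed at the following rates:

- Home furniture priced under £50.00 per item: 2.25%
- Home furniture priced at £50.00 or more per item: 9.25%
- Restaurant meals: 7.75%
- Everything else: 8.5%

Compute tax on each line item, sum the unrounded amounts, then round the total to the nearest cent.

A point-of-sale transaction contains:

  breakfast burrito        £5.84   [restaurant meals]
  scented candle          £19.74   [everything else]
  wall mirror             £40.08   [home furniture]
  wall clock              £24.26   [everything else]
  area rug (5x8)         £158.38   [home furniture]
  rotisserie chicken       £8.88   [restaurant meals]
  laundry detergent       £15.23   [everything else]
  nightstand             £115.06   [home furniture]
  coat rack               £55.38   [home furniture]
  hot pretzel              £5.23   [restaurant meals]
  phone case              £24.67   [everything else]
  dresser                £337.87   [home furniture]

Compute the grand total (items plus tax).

£881.87

Breakfast burrito £5.84: restaurant meals → 7.75% → £0.4526
Scented candle £19.74: everything else → 8.5% → £1.6779
Wall mirror £40.08: home furniture, under £50.00 → 2.25% → £0.9018
Wall clock £24.26: everything else → 8.5% → £2.0621
Area rug (5x8) £158.38: home furniture, £50.00 or more → 9.25% → £14.65015
Rotisserie chicken £8.88: restaurant meals → 7.75% → £0.6882
Laundry detergent £15.23: everything else → 8.5% → £1.29455
Nightstand £115.06: home furniture, £50.00 or more → 9.25% → £10.64305
Coat rack £55.38: home furniture, £50.00 or more → 9.25% → £5.12265
Hot pretzel £5.23: restaurant meals → 7.75% → £0.405325
Phone case £24.67: everything else → 8.5% → £2.09695
Dresser £337.87: home furniture, £50.00 or more → 9.25% → £31.252975
Subtotal = £810.62; unrounded tax = £71.24825 → £71.25; total due = £881.87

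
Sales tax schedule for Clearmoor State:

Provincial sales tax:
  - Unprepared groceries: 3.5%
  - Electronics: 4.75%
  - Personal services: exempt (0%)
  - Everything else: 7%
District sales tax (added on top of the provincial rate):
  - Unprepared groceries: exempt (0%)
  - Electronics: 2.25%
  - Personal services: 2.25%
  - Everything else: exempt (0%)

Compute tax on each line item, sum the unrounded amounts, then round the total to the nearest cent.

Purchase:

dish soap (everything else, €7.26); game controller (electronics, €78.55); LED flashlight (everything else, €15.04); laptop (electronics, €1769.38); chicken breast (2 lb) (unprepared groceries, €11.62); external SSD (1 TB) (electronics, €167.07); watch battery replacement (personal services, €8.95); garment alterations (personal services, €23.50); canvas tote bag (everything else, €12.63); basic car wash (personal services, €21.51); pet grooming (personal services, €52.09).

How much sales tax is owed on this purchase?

€146.29

Dish soap €7.26: everything else → 7% + 0% district = 7% → €0.5082
Game controller €78.55: electronics → 4.75% + 2.25% district = 7% → €5.4985
LED flashlight €15.04: everything else → 7% + 0% district = 7% → €1.0528
Laptop €1769.38: electronics → 4.75% + 2.25% district = 7% → €123.8566
Chicken breast (2 lb) €11.62: unprepared groceries → 3.5% + 0% district = 3.5% → €0.4067
External SSD (1 TB) €167.07: electronics → 4.75% + 2.25% district = 7% → €11.6949
Watch battery replacement €8.95: personal services → 0% + 2.25% district = 2.25% → €0.201375
Garment alterations €23.50: personal services → 0% + 2.25% district = 2.25% → €0.52875
Canvas tote bag €12.63: everything else → 7% + 0% district = 7% → €0.8841
Basic car wash €21.51: personal services → 0% + 2.25% district = 2.25% → €0.483975
Pet grooming €52.09: personal services → 0% + 2.25% district = 2.25% → €1.172025
Unrounded tax sum = €146.287925 → €146.29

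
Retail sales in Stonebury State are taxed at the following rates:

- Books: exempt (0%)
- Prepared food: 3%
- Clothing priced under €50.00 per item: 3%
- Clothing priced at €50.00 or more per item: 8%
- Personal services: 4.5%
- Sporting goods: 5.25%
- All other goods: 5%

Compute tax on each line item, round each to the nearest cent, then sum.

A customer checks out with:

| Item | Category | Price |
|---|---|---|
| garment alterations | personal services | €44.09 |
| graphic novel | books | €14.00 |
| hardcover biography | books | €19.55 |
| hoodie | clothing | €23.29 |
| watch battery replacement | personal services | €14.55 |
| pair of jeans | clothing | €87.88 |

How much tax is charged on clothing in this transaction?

Hoodie €23.29: clothing, under €50.00 → 3% → €0.70
Pair of jeans €87.88: clothing, €50.00 or more → 8% → €7.03
Tax on clothing = €0.70 + €7.03 = €7.73

€7.73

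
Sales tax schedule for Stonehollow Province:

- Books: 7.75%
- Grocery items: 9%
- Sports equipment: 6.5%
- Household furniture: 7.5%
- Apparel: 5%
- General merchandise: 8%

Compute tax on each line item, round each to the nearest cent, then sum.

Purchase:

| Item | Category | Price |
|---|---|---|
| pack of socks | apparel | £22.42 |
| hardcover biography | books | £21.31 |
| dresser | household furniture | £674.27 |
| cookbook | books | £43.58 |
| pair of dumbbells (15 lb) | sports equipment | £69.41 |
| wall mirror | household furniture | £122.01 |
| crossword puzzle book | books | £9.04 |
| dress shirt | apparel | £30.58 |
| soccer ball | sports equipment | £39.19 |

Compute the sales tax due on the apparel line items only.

Pack of socks £22.42: apparel → 5% → £1.12
Dress shirt £30.58: apparel → 5% → £1.53
Tax on apparel = £1.12 + £1.53 = £2.65

£2.65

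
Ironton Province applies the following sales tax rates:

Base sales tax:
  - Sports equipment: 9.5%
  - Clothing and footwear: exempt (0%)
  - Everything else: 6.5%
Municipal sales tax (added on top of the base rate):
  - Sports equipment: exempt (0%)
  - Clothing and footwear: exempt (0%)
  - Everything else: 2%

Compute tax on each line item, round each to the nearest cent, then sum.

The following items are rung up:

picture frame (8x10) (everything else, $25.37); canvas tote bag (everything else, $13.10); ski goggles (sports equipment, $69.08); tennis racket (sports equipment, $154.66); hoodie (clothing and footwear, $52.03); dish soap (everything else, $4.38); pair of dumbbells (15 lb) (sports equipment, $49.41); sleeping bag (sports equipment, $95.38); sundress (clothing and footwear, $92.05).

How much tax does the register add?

$38.64

Picture frame (8x10) $25.37: everything else → 6.5% + 2% municipal = 8.5% → $2.16
Canvas tote bag $13.10: everything else → 6.5% + 2% municipal = 8.5% → $1.11
Ski goggles $69.08: sports equipment → 9.5% + 0% municipal = 9.5% → $6.56
Tennis racket $154.66: sports equipment → 9.5% + 0% municipal = 9.5% → $14.69
Hoodie $52.03: clothing and footwear → 0% + 0% municipal = 0% → $0.00
Dish soap $4.38: everything else → 6.5% + 2% municipal = 8.5% → $0.37
Pair of dumbbells (15 lb) $49.41: sports equipment → 9.5% + 0% municipal = 9.5% → $4.69
Sleeping bag $95.38: sports equipment → 9.5% + 0% municipal = 9.5% → $9.06
Sundress $92.05: clothing and footwear → 0% + 0% municipal = 0% → $0.00
Total tax = $2.16 + $1.11 + $6.56 + $14.69 + $0.37 + $4.69 + $9.06 = $38.64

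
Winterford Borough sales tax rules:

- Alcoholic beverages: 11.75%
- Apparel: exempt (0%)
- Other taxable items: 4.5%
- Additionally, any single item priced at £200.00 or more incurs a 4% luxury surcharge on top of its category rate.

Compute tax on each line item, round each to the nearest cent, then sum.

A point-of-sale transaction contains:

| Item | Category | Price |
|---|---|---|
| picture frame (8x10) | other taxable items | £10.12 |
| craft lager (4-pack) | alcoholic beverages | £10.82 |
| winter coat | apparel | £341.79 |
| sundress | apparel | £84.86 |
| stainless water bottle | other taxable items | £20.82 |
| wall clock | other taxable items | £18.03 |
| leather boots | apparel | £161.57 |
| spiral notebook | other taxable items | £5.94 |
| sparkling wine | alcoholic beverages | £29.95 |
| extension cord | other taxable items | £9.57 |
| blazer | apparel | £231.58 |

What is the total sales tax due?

£30.63

Picture frame (8x10) £10.12: other taxable items → 4.5% → £0.46
Craft lager (4-pack) £10.82: alcoholic beverages → 11.75% → £1.27
Winter coat £341.79: apparel → 0% + 4% surcharge = 4% → £13.67
Sundress £84.86: apparel → 0% → £0.00
Stainless water bottle £20.82: other taxable items → 4.5% → £0.94
Wall clock £18.03: other taxable items → 4.5% → £0.81
Leather boots £161.57: apparel → 0% → £0.00
Spiral notebook £5.94: other taxable items → 4.5% → £0.27
Sparkling wine £29.95: alcoholic beverages → 11.75% → £3.52
Extension cord £9.57: other taxable items → 4.5% → £0.43
Blazer £231.58: apparel → 0% + 4% surcharge = 4% → £9.26
Total tax = £0.46 + £1.27 + £13.67 + £0.94 + £0.81 + £0.27 + £3.52 + £0.43 + £9.26 = £30.63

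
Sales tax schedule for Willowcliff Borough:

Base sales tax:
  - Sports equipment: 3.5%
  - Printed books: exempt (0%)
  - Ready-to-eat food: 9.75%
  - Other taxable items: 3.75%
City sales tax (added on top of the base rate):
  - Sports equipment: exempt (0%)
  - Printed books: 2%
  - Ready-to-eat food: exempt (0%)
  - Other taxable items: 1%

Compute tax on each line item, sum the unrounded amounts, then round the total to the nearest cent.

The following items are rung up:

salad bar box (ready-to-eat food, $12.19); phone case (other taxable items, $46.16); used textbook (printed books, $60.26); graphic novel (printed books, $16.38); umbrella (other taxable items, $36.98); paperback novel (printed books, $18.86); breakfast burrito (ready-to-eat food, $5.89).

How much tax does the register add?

Salad bar box $12.19: ready-to-eat food → 9.75% + 0% city = 9.75% → $1.188525
Phone case $46.16: other taxable items → 3.75% + 1% city = 4.75% → $2.1926
Used textbook $60.26: printed books → 0% + 2% city = 2% → $1.2052
Graphic novel $16.38: printed books → 0% + 2% city = 2% → $0.3276
Umbrella $36.98: other taxable items → 3.75% + 1% city = 4.75% → $1.75655
Paperback novel $18.86: printed books → 0% + 2% city = 2% → $0.3772
Breakfast burrito $5.89: ready-to-eat food → 9.75% + 0% city = 9.75% → $0.574275
Unrounded tax sum = $7.62195 → $7.62

$7.62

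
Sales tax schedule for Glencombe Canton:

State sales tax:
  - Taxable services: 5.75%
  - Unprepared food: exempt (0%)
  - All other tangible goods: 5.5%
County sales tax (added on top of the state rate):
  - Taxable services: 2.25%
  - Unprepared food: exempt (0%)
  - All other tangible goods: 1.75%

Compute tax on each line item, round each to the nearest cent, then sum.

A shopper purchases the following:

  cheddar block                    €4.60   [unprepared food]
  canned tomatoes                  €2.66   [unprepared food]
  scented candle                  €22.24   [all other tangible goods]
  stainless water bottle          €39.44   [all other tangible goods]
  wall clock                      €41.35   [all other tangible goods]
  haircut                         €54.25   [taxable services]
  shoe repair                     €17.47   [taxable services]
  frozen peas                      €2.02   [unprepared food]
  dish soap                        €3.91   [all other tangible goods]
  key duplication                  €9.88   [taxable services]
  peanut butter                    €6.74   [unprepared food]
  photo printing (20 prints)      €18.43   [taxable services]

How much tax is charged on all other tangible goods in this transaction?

€7.75

Scented candle €22.24: all other tangible goods → 5.5% + 1.75% county = 7.25% → €1.61
Stainless water bottle €39.44: all other tangible goods → 5.5% + 1.75% county = 7.25% → €2.86
Wall clock €41.35: all other tangible goods → 5.5% + 1.75% county = 7.25% → €3.00
Dish soap €3.91: all other tangible goods → 5.5% + 1.75% county = 7.25% → €0.28
Tax on all other tangible goods = €1.61 + €2.86 + €3.00 + €0.28 = €7.75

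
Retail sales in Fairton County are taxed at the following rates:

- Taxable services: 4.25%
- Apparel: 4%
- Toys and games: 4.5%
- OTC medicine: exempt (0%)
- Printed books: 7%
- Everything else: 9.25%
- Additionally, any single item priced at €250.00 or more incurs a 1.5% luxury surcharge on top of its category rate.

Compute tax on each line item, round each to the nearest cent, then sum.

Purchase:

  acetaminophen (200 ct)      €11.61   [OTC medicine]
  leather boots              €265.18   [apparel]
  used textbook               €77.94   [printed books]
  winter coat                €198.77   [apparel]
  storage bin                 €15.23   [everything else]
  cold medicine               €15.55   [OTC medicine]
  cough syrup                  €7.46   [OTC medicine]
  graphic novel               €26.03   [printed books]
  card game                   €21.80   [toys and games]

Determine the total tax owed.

€32.20

Acetaminophen (200 ct) €11.61: OTC medicine → 0% → €0.00
Leather boots €265.18: apparel → 4% + 1.5% surcharge = 5.5% → €14.58
Used textbook €77.94: printed books → 7% → €5.46
Winter coat €198.77: apparel → 4% → €7.95
Storage bin €15.23: everything else → 9.25% → €1.41
Cold medicine €15.55: OTC medicine → 0% → €0.00
Cough syrup €7.46: OTC medicine → 0% → €0.00
Graphic novel €26.03: printed books → 7% → €1.82
Card game €21.80: toys and games → 4.5% → €0.98
Total tax = €14.58 + €5.46 + €7.95 + €1.41 + €1.82 + €0.98 = €32.20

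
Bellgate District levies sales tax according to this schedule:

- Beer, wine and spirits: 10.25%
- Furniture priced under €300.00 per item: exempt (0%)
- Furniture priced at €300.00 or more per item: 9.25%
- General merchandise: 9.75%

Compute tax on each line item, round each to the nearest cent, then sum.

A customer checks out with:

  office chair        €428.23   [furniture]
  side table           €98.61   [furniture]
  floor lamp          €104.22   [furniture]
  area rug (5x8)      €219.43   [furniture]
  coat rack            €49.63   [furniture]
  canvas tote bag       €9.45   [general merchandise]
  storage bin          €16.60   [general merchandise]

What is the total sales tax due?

€42.15

Office chair €428.23: furniture, €300.00 or more → 9.25% → €39.61
Side table €98.61: furniture, under €300.00 → 0% → €0.00
Floor lamp €104.22: furniture, under €300.00 → 0% → €0.00
Area rug (5x8) €219.43: furniture, under €300.00 → 0% → €0.00
Coat rack €49.63: furniture, under €300.00 → 0% → €0.00
Canvas tote bag €9.45: general merchandise → 9.75% → €0.92
Storage bin €16.60: general merchandise → 9.75% → €1.62
Total tax = €39.61 + €0.92 + €1.62 = €42.15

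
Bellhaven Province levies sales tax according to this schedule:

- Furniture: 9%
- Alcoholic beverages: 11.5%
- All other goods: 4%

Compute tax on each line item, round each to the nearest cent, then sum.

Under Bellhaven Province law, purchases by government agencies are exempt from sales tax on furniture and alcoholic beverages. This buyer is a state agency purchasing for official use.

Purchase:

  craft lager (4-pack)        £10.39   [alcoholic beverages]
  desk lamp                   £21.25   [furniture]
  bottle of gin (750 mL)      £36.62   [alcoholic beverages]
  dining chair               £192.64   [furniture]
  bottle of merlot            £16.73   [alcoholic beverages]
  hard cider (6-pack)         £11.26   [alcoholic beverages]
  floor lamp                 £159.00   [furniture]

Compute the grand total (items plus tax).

Craft lager (4-pack) £10.39: alcoholic beverages, buyer-exempt → 0% → £0.00
Desk lamp £21.25: furniture, buyer-exempt → 0% → £0.00
Bottle of gin (750 mL) £36.62: alcoholic beverages, buyer-exempt → 0% → £0.00
Dining chair £192.64: furniture, buyer-exempt → 0% → £0.00
Bottle of merlot £16.73: alcoholic beverages, buyer-exempt → 0% → £0.00
Hard cider (6-pack) £11.26: alcoholic beverages, buyer-exempt → 0% → £0.00
Floor lamp £159.00: furniture, buyer-exempt → 0% → £0.00
Subtotal = £447.89; tax = £0.00; total due = £447.89

£447.89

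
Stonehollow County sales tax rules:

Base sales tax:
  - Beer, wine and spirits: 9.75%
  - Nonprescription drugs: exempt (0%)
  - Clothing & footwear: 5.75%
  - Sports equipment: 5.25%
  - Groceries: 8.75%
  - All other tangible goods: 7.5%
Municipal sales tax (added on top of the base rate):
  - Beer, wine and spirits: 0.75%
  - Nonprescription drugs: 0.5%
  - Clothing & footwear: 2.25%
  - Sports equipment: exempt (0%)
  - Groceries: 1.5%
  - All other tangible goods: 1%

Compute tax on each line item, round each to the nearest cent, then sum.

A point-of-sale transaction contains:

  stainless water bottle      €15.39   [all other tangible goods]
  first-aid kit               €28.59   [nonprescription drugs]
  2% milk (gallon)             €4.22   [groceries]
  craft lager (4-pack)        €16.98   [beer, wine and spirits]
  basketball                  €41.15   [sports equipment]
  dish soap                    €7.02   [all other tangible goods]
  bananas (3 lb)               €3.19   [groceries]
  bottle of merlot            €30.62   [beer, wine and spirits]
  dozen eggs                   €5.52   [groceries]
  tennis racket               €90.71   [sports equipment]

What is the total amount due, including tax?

Stainless water bottle €15.39: all other tangible goods → 7.5% + 1% municipal = 8.5% → €1.31
First-aid kit €28.59: nonprescription drugs → 0% + 0.5% municipal = 0.5% → €0.14
2% milk (gallon) €4.22: groceries → 8.75% + 1.5% municipal = 10.25% → €0.43
Craft lager (4-pack) €16.98: beer, wine and spirits → 9.75% + 0.75% municipal = 10.5% → €1.78
Basketball €41.15: sports equipment → 5.25% + 0% municipal = 5.25% → €2.16
Dish soap €7.02: all other tangible goods → 7.5% + 1% municipal = 8.5% → €0.60
Bananas (3 lb) €3.19: groceries → 8.75% + 1.5% municipal = 10.25% → €0.33
Bottle of merlot €30.62: beer, wine and spirits → 9.75% + 0.75% municipal = 10.5% → €3.22
Dozen eggs €5.52: groceries → 8.75% + 1.5% municipal = 10.25% → €0.57
Tennis racket €90.71: sports equipment → 5.25% + 0% municipal = 5.25% → €4.76
Subtotal = €243.39; tax = €15.30; total due = €258.69

€258.69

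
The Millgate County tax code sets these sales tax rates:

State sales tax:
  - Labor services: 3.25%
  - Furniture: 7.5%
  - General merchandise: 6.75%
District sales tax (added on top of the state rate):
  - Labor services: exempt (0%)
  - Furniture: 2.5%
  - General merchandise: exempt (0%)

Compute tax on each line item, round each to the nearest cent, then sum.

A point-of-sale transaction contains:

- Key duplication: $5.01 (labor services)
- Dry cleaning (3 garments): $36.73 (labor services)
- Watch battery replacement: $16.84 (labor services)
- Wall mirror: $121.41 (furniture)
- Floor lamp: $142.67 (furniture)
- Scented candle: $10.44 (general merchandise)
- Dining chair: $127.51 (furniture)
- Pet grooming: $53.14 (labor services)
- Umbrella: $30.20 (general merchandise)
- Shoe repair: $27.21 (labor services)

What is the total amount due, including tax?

Key duplication $5.01: labor services → 3.25% + 0% district = 3.25% → $0.16
Dry cleaning (3 garments) $36.73: labor services → 3.25% + 0% district = 3.25% → $1.19
Watch battery replacement $16.84: labor services → 3.25% + 0% district = 3.25% → $0.55
Wall mirror $121.41: furniture → 7.5% + 2.5% district = 10% → $12.14
Floor lamp $142.67: furniture → 7.5% + 2.5% district = 10% → $14.27
Scented candle $10.44: general merchandise → 6.75% + 0% district = 6.75% → $0.70
Dining chair $127.51: furniture → 7.5% + 2.5% district = 10% → $12.75
Pet grooming $53.14: labor services → 3.25% + 0% district = 3.25% → $1.73
Umbrella $30.20: general merchandise → 6.75% + 0% district = 6.75% → $2.04
Shoe repair $27.21: labor services → 3.25% + 0% district = 3.25% → $0.88
Subtotal = $571.16; tax = $46.41; total due = $617.57

$617.57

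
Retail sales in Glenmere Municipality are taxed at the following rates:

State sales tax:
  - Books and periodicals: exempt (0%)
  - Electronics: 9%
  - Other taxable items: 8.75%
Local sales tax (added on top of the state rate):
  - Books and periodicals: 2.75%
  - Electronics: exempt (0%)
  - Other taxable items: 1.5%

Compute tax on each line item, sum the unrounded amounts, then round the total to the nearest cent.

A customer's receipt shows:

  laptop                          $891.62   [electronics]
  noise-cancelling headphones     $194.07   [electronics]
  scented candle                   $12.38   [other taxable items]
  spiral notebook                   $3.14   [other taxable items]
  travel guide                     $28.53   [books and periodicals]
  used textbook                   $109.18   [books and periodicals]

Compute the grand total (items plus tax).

$1342.01

Laptop $891.62: electronics → 9% + 0% local = 9% → $80.2458
Noise-cancelling headphones $194.07: electronics → 9% + 0% local = 9% → $17.4663
Scented candle $12.38: other taxable items → 8.75% + 1.5% local = 10.25% → $1.26895
Spiral notebook $3.14: other taxable items → 8.75% + 1.5% local = 10.25% → $0.32185
Travel guide $28.53: books and periodicals → 0% + 2.75% local = 2.75% → $0.784575
Used textbook $109.18: books and periodicals → 0% + 2.75% local = 2.75% → $3.00245
Subtotal = $1238.92; unrounded tax = $103.089925 → $103.09; total due = $1342.01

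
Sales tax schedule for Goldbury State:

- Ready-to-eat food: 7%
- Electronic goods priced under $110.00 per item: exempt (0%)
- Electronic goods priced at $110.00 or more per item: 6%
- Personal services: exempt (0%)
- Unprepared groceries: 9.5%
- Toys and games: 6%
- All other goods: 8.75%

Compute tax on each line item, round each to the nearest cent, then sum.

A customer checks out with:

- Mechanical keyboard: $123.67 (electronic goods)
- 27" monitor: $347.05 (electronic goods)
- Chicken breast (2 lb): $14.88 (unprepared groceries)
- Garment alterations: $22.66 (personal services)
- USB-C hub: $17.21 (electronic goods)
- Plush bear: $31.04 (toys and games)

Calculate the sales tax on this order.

Mechanical keyboard $123.67: electronic goods, $110.00 or more → 6% → $7.42
27" monitor $347.05: electronic goods, $110.00 or more → 6% → $20.82
Chicken breast (2 lb) $14.88: unprepared groceries → 9.5% → $1.41
Garment alterations $22.66: personal services → 0% → $0.00
USB-C hub $17.21: electronic goods, under $110.00 → 0% → $0.00
Plush bear $31.04: toys and games → 6% → $1.86
Total tax = $7.42 + $20.82 + $1.41 + $1.86 = $31.51

$31.51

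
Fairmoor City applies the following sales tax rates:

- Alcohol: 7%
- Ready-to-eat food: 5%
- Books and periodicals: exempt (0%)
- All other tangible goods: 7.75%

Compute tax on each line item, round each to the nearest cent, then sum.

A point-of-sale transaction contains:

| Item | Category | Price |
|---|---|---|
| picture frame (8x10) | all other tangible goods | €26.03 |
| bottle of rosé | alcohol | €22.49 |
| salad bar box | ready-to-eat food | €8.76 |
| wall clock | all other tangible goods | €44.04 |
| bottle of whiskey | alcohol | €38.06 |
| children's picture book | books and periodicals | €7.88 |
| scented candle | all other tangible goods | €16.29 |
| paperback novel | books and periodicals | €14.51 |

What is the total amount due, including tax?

€189.42

Picture frame (8x10) €26.03: all other tangible goods → 7.75% → €2.02
Bottle of rosé €22.49: alcohol → 7% → €1.57
Salad bar box €8.76: ready-to-eat food → 5% → €0.44
Wall clock €44.04: all other tangible goods → 7.75% → €3.41
Bottle of whiskey €38.06: alcohol → 7% → €2.66
Children's picture book €7.88: books and periodicals → 0% → €0.00
Scented candle €16.29: all other tangible goods → 7.75% → €1.26
Paperback novel €14.51: books and periodicals → 0% → €0.00
Subtotal = €178.06; tax = €11.36; total due = €189.42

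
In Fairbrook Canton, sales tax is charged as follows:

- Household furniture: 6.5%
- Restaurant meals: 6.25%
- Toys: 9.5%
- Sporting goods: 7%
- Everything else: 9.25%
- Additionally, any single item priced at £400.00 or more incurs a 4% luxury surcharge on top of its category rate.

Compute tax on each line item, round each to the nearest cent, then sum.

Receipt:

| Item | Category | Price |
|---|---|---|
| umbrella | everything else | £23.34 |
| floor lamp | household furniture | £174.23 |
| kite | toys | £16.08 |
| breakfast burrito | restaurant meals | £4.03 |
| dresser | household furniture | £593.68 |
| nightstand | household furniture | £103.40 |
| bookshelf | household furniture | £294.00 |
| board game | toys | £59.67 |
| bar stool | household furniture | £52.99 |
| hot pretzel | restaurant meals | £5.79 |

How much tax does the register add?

£112.90

Umbrella £23.34: everything else → 9.25% → £2.16
Floor lamp £174.23: household furniture → 6.5% → £11.32
Kite £16.08: toys → 9.5% → £1.53
Breakfast burrito £4.03: restaurant meals → 6.25% → £0.25
Dresser £593.68: household furniture → 6.5% + 4% surcharge = 10.5% → £62.34
Nightstand £103.40: household furniture → 6.5% → £6.72
Bookshelf £294.00: household furniture → 6.5% → £19.11
Board game £59.67: toys → 9.5% → £5.67
Bar stool £52.99: household furniture → 6.5% → £3.44
Hot pretzel £5.79: restaurant meals → 6.25% → £0.36
Total tax = £2.16 + £11.32 + £1.53 + £0.25 + £62.34 + £6.72 + £19.11 + £5.67 + £3.44 + £0.36 = £112.90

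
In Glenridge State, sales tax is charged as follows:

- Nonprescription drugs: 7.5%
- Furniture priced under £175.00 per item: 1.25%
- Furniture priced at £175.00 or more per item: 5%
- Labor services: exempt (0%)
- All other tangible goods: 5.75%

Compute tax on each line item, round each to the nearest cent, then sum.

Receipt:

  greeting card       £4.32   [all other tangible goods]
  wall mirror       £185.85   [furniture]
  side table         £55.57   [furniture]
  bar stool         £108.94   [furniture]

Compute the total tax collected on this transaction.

£11.59

Greeting card £4.32: all other tangible goods → 5.75% → £0.25
Wall mirror £185.85: furniture, £175.00 or more → 5% → £9.29
Side table £55.57: furniture, under £175.00 → 1.25% → £0.69
Bar stool £108.94: furniture, under £175.00 → 1.25% → £1.36
Total tax = £0.25 + £9.29 + £0.69 + £1.36 = £11.59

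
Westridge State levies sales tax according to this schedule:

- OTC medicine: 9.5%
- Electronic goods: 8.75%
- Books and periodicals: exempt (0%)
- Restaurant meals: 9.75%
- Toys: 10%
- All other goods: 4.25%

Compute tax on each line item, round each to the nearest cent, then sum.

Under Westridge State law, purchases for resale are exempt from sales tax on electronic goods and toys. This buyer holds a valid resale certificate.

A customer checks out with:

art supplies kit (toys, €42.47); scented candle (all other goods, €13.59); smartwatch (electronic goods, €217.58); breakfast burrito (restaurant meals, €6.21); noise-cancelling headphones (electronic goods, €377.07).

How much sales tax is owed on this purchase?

Art supplies kit €42.47: toys, buyer-exempt → 0% → €0.00
Scented candle €13.59: all other goods → 4.25% → €0.58
Smartwatch €217.58: electronic goods, buyer-exempt → 0% → €0.00
Breakfast burrito €6.21: restaurant meals → 9.75% → €0.61
Noise-cancelling headphones €377.07: electronic goods, buyer-exempt → 0% → €0.00
Total tax = €0.58 + €0.61 = €1.19

€1.19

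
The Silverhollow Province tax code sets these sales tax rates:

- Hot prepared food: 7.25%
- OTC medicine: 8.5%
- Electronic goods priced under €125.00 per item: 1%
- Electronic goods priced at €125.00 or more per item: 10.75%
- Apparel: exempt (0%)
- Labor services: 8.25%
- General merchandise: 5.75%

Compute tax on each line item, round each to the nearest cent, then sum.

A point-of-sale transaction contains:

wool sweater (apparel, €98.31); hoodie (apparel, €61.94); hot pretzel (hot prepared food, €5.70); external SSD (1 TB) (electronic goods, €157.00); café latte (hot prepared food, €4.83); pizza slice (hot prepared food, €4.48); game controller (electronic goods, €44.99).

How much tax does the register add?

€18.41

Wool sweater €98.31: apparel → 0% → €0.00
Hoodie €61.94: apparel → 0% → €0.00
Hot pretzel €5.70: hot prepared food → 7.25% → €0.41
External SSD (1 TB) €157.00: electronic goods, €125.00 or more → 10.75% → €16.88
Café latte €4.83: hot prepared food → 7.25% → €0.35
Pizza slice €4.48: hot prepared food → 7.25% → €0.32
Game controller €44.99: electronic goods, under €125.00 → 1% → €0.45
Total tax = €0.41 + €16.88 + €0.35 + €0.32 + €0.45 = €18.41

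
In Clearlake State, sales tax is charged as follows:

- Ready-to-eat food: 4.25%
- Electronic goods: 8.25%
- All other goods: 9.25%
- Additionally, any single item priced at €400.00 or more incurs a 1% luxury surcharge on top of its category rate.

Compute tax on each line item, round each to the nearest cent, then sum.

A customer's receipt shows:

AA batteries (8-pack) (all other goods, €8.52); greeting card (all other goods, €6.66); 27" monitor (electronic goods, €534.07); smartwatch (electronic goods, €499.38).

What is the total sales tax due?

AA batteries (8-pack) €8.52: all other goods → 9.25% → €0.79
Greeting card €6.66: all other goods → 9.25% → €0.62
27" monitor €534.07: electronic goods → 8.25% + 1% surcharge = 9.25% → €49.40
Smartwatch €499.38: electronic goods → 8.25% + 1% surcharge = 9.25% → €46.19
Total tax = €0.79 + €0.62 + €49.40 + €46.19 = €97.00

€97.00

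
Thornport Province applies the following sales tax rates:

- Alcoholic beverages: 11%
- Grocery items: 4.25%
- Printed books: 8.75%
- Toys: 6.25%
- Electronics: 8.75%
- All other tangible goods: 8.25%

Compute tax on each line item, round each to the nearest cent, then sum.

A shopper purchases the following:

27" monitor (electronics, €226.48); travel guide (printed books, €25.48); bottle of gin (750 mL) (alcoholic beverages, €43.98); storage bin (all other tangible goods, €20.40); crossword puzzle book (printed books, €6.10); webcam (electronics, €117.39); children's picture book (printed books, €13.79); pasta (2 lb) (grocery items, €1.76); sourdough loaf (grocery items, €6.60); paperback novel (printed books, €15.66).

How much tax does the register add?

27" monitor €226.48: electronics → 8.75% → €19.82
Travel guide €25.48: printed books → 8.75% → €2.23
Bottle of gin (750 mL) €43.98: alcoholic beverages → 11% → €4.84
Storage bin €20.40: all other tangible goods → 8.25% → €1.68
Crossword puzzle book €6.10: printed books → 8.75% → €0.53
Webcam €117.39: electronics → 8.75% → €10.27
Children's picture book €13.79: printed books → 8.75% → €1.21
Pasta (2 lb) €1.76: grocery items → 4.25% → €0.07
Sourdough loaf €6.60: grocery items → 4.25% → €0.28
Paperback novel €15.66: printed books → 8.75% → €1.37
Total tax = €19.82 + €2.23 + €4.84 + €1.68 + €0.53 + €10.27 + €1.21 + €0.07 + €0.28 + €1.37 = €42.30

€42.30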